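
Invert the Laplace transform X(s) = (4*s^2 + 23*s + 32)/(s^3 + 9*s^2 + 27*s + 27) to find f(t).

f(t) = -t^2*exp(-3*t)/2 - t*exp(-3*t) + 4*exp(-3*t)

Factor the denominator: s^3 + 9*s^2 + 27*s + 27 = (s + 3)^3.
Partial fraction decomposition gives [4/(s + 3)] + [-1/(s + 3)^2] + [-1/(s + 3)^3].
Invert each term: 4/(s + 3) ↔ 4e^(-3t); -1/(s + 3)^2 ↔ -t·e^(-3t); -1/(s + 3)^3 ↔ (-1/2)t^2·e^(-3t).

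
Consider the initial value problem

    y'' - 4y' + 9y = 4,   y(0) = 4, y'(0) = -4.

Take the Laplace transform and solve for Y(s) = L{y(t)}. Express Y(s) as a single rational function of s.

Y(s) = (4*s^2 - 20*s + 4)/(s^3 - 4*s^2 + 9*s)

Apply the Laplace transform to the equation.
The derivative rules (L{y''} = s^2 Y - s·y(0) - y'(0) and L{y'} = sY - y(0), with y(0) = 4, y'(0) = -4) turn the left side into (s^2 - 4*s + 9)Y - (4*s - 20).
The right side is L{4} = 4/s.
So (s^2 - 4*s + 9)Y = 4/s + (4*s - 20).
Isolate Y and clear denominators.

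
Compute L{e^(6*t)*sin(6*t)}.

6/((s - 6)^2 + 36)

L{sin(6t)} = 6/(s^2 + 36).
By the first shifting theorem, multiplying by e^(6t) replaces s with s - 6.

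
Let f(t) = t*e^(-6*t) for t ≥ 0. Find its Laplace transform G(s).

G(s) = (s + 6)^(-2)

L{t} = 1!/s^2 = 1/s^2.
By the first shifting theorem, multiplying by e^(-6t) replaces s with s + 6.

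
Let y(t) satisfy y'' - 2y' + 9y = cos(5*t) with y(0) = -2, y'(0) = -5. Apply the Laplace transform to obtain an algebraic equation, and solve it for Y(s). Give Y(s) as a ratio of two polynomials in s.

Laplace-transform each side.
The derivative rules (L{y''} = s^2 Y - s·y(0) - y'(0) and L{y'} = sY - y(0), with y(0) = -2, y'(0) = -5) turn the left side into (s^2 - 2*s + 9)Y - (-2*s - 1).
The right side is L{cos(5*t)} = s/(s^2 + 25).
So (s^2 - 2*s + 9)Y = s/(s^2 + 25) + (-2*s - 1).
Solve for Y(s) and write it as one ratio of polynomials.

Y(s) = (-2*s^3 - s^2 - 49*s - 25)/(s^4 - 2*s^3 + 34*s^2 - 50*s + 225)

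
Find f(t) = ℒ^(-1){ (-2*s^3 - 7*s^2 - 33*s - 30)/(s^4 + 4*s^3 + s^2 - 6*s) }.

Factor the denominator: s^4 + 4*s^3 + s^2 - 6*s = s*(s - 1)*(s + 2)*(s + 3).
Partial fraction decomposition gives [5/s] + [-5/(s + 3)] + [-6/(s - 1)] + [4/(s + 2)].
Invert each term: 5/(s - 0) ↔ 5e^(0t); -5/(s + 3) ↔ -5e^(-3t); -6/(s - 1) ↔ -6e^(t); 4/(s + 2) ↔ 4e^(-2t).

f(t) = -6*exp(t) + 5 + 4*exp(-2*t) - 5*exp(-3*t)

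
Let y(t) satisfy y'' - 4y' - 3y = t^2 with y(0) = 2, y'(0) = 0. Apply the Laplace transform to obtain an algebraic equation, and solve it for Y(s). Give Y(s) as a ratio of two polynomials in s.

Y(s) = (2*s^4 - 8*s^3 + 2)/(s^5 - 4*s^4 - 3*s^3)

Take the Laplace transform of both sides.
With L{y''} = s^2 Y - s·y(0) - y'(0) and L{y'} = sY - y(0), with y(0) = 2, y'(0) = 0: the LHS transforms to (s^2 - 4*s - 3)Y - (2*s - 8).
The right side is L{t^2} = 2/s^3.
So (s^2 - 4*s - 3)Y = 2/s^3 + (2*s - 8).
Solve for Y(s) and write it as one ratio of polynomials.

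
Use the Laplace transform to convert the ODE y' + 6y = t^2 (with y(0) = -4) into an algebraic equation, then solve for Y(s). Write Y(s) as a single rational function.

Take the Laplace transform of both sides.
The derivative rules (L{y'} = sY - y(0) = sY - (-4)) turn the left side into (s + 6)Y - (-4).
The right side is L{t^2} = 2/s^3.
So (s + 6)Y = 2/s^3 + (-4).
Divide through and combine into a single rational function.

Y(s) = (-4*s^3 + 2)/(s^4 + 6*s^3)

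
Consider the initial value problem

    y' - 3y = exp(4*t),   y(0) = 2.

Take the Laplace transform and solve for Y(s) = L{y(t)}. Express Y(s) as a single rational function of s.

Y(s) = (2*s - 7)/(s^2 - 7*s + 12)

Take the Laplace transform of both sides.
Using L{y'} = sY - y(0) = sY - 2, the left side becomes (s - 3)Y - (2).
The right side is L{exp(4*t)} = 1/(s - 4).
So (s - 3)Y = 1/(s - 4) + (2).
Solve for Y(s) and write it as one ratio of polynomials.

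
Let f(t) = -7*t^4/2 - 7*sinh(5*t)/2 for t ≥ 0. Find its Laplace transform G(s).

Apply the Laplace transform termwise.
(-7/2)·[L{sinh(5t)} = 5/(s^2 - 25)]; (-7/2)·[L{t^4} = 4!/s^5 = 24/s^5].

G(s) = -35/(2*(s^2 - 25)) - 84/s^5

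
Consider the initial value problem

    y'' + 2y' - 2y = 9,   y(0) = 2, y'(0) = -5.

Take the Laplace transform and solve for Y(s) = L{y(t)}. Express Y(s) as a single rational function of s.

Apply the Laplace transform to the equation.
The derivative rules (L{y''} = s^2 Y - s·y(0) - y'(0) and L{y'} = sY - y(0), with y(0) = 2, y'(0) = -5) turn the left side into (s^2 + 2*s - 2)Y - (2*s - 1).
The right side is L{9} = 9/s.
So (s^2 + 2*s - 2)Y = 9/s + (2*s - 1).
Divide through and combine into a single rational function.

Y(s) = (2*s^2 - s + 9)/(s^3 + 2*s^2 - 2*s)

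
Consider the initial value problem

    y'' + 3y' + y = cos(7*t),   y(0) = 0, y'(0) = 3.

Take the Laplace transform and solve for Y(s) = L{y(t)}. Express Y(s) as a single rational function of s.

Y(s) = (3*s^2 + s + 147)/(s^4 + 3*s^3 + 50*s^2 + 147*s + 49)

Laplace-transform each side.
With L{y''} = s^2 Y - s·y(0) - y'(0) and L{y'} = sY - y(0), with y(0) = 0, y'(0) = 3: the LHS transforms to (s^2 + 3*s + 1)Y - (3).
The right side is L{cos(7*t)} = s/(s^2 + 49).
So (s^2 + 3*s + 1)Y = s/(s^2 + 49) + (3).
Solve for Y(s) and write it as one ratio of polynomials.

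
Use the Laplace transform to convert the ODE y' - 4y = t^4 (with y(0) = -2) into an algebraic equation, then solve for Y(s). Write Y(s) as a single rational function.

Y(s) = (-2*s^5 + 24)/(s^6 - 4*s^5)

Transform both sides with L{·}.
Using L{y'} = sY - y(0) = sY - (-2), the left side becomes (s - 4)Y - (-2).
The right side is L{t^4} = 24/s^5.
So (s - 4)Y = 24/s^5 + (-2).
Isolate Y and clear denominators.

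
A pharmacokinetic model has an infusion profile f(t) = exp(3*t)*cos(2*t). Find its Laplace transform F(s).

L{cos(2t)} = s/(s^2 + 4).
By the first shifting theorem, multiplying by e^(3t) replaces s with s - 3.

F(s) = (s - 3)/((s - 3)^2 + 4)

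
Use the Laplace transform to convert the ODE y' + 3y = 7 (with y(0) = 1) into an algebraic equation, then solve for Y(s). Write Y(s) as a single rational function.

Laplace-transform each side.
The derivative rules (L{y'} = sY - y(0) = sY - 1) turn the left side into (s + 3)Y - (1).
The right side is L{7} = 7/s.
So (s + 3)Y = 7/s + (1).
Divide through and combine into a single rational function.

Y(s) = (s + 7)/(s^2 + 3*s)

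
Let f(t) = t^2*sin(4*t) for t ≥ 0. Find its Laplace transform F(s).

L{sin(4t)} = 4/(s^2 + 16).
Then apply L{t^2·g(t)} = (-1)^2 d^2/ds^2[G(s)] with G(s) = 4/(s^2 + 16):
differentiating 2 times and applying the sign gives 8*(3*s^2 - 16)/(s^2 + 16)^3.

F(s) = 8*(3*s^2 - 16)/(s^2 + 16)^3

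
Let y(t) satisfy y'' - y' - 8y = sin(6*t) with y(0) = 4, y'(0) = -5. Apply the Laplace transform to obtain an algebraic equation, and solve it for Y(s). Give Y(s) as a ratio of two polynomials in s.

Take the Laplace transform of both sides.
The derivative rules (L{y''} = s^2 Y - s·y(0) - y'(0) and L{y'} = sY - y(0), with y(0) = 4, y'(0) = -5) turn the left side into (s^2 - s - 8)Y - (4*s - 9).
The right side is L{sin(6*t)} = 6/(s^2 + 36).
So (s^2 - s - 8)Y = 6/(s^2 + 36) + (4*s - 9).
Solve for Y(s) and write it as one ratio of polynomials.

Y(s) = (4*s^3 - 9*s^2 + 144*s - 318)/(s^4 - s^3 + 28*s^2 - 36*s - 288)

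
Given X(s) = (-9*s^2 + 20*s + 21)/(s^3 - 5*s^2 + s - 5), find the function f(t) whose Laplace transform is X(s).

Factor the denominator: s^3 - 5*s^2 + s - 5 = (s - 5)*(s^2 + 1).
Partial fraction decomposition gives [-4/(s - 5)] + [-5*s/(s^2 + 1)] + [-5/(s^2 + 1)].
Invert each term: -4/(s - 5) ↔ -4e^(5t); -5·s/(s^2 + 1) ↔ -5cos(t); -5·1/(s^2 + 1) ↔ -5sin(t).

f(t) = -4*exp(5*t) - 5*sin(t) - 5*cos(t)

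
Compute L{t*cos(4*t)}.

(s - 4)*(s + 4)/(s^2 + 16)^2

L{cos(4t)} = s/(s^2 + 16).
Then apply L{t·g(t)} = -d/ds[H(s)] with H(s) = s/(s^2 + 16):
differentiating 1 time and applying the sign gives (s - 4)*(s + 4)/(s^2 + 16)^2.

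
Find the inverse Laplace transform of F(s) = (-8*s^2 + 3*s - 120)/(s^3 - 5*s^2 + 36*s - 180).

Factor the denominator: s^3 - 5*s^2 + 36*s - 180 = (s - 5)*(s^2 + 36).
Partial fraction decomposition gives [-5/(s - 5)] + [-3*s/(s^2 + 36)] + [-12/(s^2 + 36)].
Invert each term: -5/(s - 5) ↔ -5e^(5t); -3·s/(s^2 + 36) ↔ -3cos(6t); -2·6/(s^2 + 36) ↔ -2sin(6t).

-5*exp(5*t) - 2*sin(6*t) - 3*cos(6*t)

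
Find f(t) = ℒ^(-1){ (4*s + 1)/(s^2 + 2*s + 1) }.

f(t) = -3*t*exp(-t) + 4*exp(-t)

Factor the denominator: s^2 + 2*s + 1 = (s + 1)^2.
Partial fraction decomposition gives [4/(s + 1)] + [-3/(s + 1)^2].
Invert each term: 4/(s + 1) ↔ 4e^(-t); -3/(s + 1)^2 ↔ -3t·e^(-t).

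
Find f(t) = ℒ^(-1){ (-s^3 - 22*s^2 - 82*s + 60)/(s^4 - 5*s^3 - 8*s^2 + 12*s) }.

Factor the denominator: s^4 - 5*s^3 - 8*s^2 + 12*s = s*(s - 6)*(s - 1)*(s + 2).
Partial fraction decomposition gives [-3/(s + 2)] + [-6/(s - 6)] + [5/s] + [3/(s - 1)].
Invert each term: -3/(s + 2) ↔ -3e^(-2t); -6/(s - 6) ↔ -6e^(6t); 5/(s - 0) ↔ 5e^(0t); 3/(s - 1) ↔ 3e^(t).

f(t) = -6*exp(6*t) + 3*exp(t) + 5 - 3*exp(-2*t)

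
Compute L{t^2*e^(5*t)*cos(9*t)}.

L{cos(9t)} = s/(s^2 + 81).
Multiplying by e^(5t) shifts s → s - 5, so L{e^(5*t)*cos(9*t)} = (s - 5)/((s - 5)^2 + 81).
Then apply L{t^2·g(t)} = (-1)^2 d^2/ds^2[G(s)] with G(s) = (s - 5)/((s - 5)^2 + 81):
differentiating 2 times and applying the sign gives 2*(s - 5)*(s^2 - 10*s - 218)/(s^2 - 10*s + 106)^3.

2*(s - 5)*(s^2 - 10*s - 218)/(s^2 - 10*s + 106)^3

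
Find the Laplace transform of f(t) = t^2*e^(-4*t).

2/(s + 4)^3

L{e^(-4t)} = 1/(s + 4).
Then apply L{t^2·g(t)} = (-1)^2 d^2/ds^2[G(s)] with G(s) = 1/(s + 4):
differentiating 2 times and applying the sign gives 2/(s + 4)^3.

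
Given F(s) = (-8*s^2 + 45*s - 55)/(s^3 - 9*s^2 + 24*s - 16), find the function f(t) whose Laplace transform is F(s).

f(t) = -t*exp(4*t) - 6*exp(4*t) - 2*exp(t)

Factor the denominator: s^3 - 9*s^2 + 24*s - 16 = (s - 4)^2*(s - 1).
Partial fraction decomposition gives [-6/(s - 4)] + [-1/(s - 4)^2] + [-2/(s - 1)].
Invert each term: -6/(s - 4) ↔ -6e^(4t); -1/(s - 4)^2 ↔ -t·e^(4t); -2/(s - 1) ↔ -2e^(t).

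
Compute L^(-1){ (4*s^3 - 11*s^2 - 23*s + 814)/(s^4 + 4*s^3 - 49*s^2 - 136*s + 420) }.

Factor the denominator: s^4 + 4*s^3 - 49*s^2 - 136*s + 420 = (s - 6)*(s - 2)*(s + 5)*(s + 7).
Partial fraction decomposition gives [4/(s + 7)] + [2/(s - 6)] + [1/(s + 5)] + [-3/(s - 2)].
Invert each term: 4/(s + 7) ↔ 4e^(-7t); 2/(s - 6) ↔ 2e^(6t); 1/(s + 5) ↔ e^(-5t); -3/(s - 2) ↔ -3e^(2t).

2*exp(6*t) - 3*exp(2*t) + exp(-5*t) + 4*exp(-7*t)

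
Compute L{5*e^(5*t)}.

5/(s - 5)

L{5} = 5/s.
By the first shifting theorem, multiplying by e^(5t) replaces s with s - 5.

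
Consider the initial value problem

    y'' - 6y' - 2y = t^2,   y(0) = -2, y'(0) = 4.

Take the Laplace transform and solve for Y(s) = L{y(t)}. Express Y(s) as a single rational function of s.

Transform both sides with L{·}.
With L{y''} = s^2 Y - s·y(0) - y'(0) and L{y'} = sY - y(0), with y(0) = -2, y'(0) = 4: the LHS transforms to (s^2 - 6*s - 2)Y - (-2*s + 16).
The right side is L{t^2} = 2/s^3.
So (s^2 - 6*s - 2)Y = 2/s^3 + (-2*s + 16).
Solve for Y(s) and write it as one ratio of polynomials.

Y(s) = (-2*s^4 + 16*s^3 + 2)/(s^5 - 6*s^4 - 2*s^3)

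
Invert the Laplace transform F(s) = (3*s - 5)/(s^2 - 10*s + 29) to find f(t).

f(t) = 5*exp(5*t)*sin(2*t) + 3*exp(5*t)*cos(2*t)

Complete the square in the denominator: s^2 - 10*s + 29 = (s - 5)^2 + 2^2.
Split the numerator to match: 3*s - 5 = 3·(s - 5) + 5·2.
Invert each term: 3·(s - 5)/((s - 5)^2 + 4) ↔ 3e^(5t)cos(2t); 5·2/((s - 5)^2 + 4) ↔ 5e^(5t)sin(2t).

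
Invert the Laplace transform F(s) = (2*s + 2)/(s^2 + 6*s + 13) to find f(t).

f(t) = -2*exp(-3*t)*sin(2*t) + 2*exp(-3*t)*cos(2*t)

Complete the square in the denominator: s^2 + 6*s + 13 = (s + 3)^2 + 2^2.
Split the numerator to match: 2*s + 2 = 2·(s + 3) - 2·2.
Invert each term: 2·(s + 3)/((s + 3)^2 + 4) ↔ 2e^(-3t)cos(2t); -2·2/((s + 3)^2 + 4) ↔ -2e^(-3t)sin(2t).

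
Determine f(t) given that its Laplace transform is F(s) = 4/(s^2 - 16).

Since L{sinh(4t)} = 4/(s^2 - 16), the inverse is sinh(4*t).

f(t) = sinh(4*t)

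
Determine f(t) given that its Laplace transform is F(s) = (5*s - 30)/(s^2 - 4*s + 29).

f(t) = -4*exp(2*t)*sin(5*t) + 5*exp(2*t)*cos(5*t)

Complete the square in the denominator: s^2 - 4*s + 29 = (s - 2)^2 + 5^2.
Split the numerator to match: 5*s - 30 = 5·(s - 2) - 4·5.
Invert each term: 5·(s - 2)/((s - 2)^2 + 25) ↔ 5e^(2t)cos(5t); -4·5/((s - 2)^2 + 25) ↔ -4e^(2t)sin(5t).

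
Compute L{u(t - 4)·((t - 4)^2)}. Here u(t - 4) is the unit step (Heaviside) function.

2*exp(-4*s)/s^3

By the second shifting theorem, L{u(t - c)·g(t - c)} = e^(-cs)·H(s) with c = 4 and H(s) = L{g(t)}.
L{t^2} = 2!/s^3 = 2/s^3.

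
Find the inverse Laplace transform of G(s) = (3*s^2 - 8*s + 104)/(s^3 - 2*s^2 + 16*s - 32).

Factor the denominator: s^3 - 2*s^2 + 16*s - 32 = (s - 2)*(s^2 + 16).
Partial fraction decomposition gives [5/(s - 2)] + [-2*s/(s^2 + 16)] + [-12/(s^2 + 16)].
Invert each term: 5/(s - 2) ↔ 5e^(2t); -2·s/(s^2 + 16) ↔ -2cos(4t); -3·4/(s^2 + 16) ↔ -3sin(4t).

5*exp(2*t) - 3*sin(4*t) - 2*cos(4*t)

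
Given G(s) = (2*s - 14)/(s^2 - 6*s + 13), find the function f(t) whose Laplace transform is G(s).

Complete the square in the denominator: s^2 - 6*s + 13 = (s - 3)^2 + 2^2.
Split the numerator to match: 2*s - 14 = 2·(s - 3) - 4·2.
Invert each term: 2·(s - 3)/((s - 3)^2 + 4) ↔ 2e^(3t)cos(2t); -4·2/((s - 3)^2 + 4) ↔ -4e^(3t)sin(2t).

f(t) = -4*exp(3*t)*sin(2*t) + 2*exp(3*t)*cos(2*t)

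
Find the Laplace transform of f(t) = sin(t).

1/(s^2 + 1)

L{sin(t)} = 1/(s^2 + 1).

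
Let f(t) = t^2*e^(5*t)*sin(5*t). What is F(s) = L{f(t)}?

F(s) = 10*(3*s^2 - 30*s + 50)/(s^2 - 10*s + 50)^3

L{sin(5t)} = 5/(s^2 + 25).
Multiplying by e^(5t) shifts s → s - 5, so L{e^(5*t)*sin(5*t)} = 5/((s - 5)^2 + 25).
Then apply L{t^2·g(t)} = (-1)^2 d^2/ds^2[G(s)] with G(s) = 5/((s - 5)^2 + 25):
differentiating 2 times and applying the sign gives 10*(3*s^2 - 30*s + 50)/(s^2 - 10*s + 50)^3.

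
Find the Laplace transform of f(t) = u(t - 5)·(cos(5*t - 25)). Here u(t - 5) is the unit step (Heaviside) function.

By the second shifting theorem, L{u(t - c)·g(t - c)} = e^(-cs)·G(s) with c = 5 and G(s) = L{g(t)}.
L{cos(5t)} = s/(s^2 + 25).

s*exp(-5*s)/(s^2 + 25)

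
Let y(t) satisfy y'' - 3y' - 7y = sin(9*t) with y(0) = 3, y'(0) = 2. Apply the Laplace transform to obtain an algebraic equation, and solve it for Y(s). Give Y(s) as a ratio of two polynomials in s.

Laplace-transform each side.
Using L{y''} = s^2 Y - s·y(0) - y'(0) and L{y'} = sY - y(0), with y(0) = 3, y'(0) = 2, the left side becomes (s^2 - 3*s - 7)Y - (3*s - 7).
The right side is L{sin(9*t)} = 9/(s^2 + 81).
So (s^2 - 3*s - 7)Y = 9/(s^2 + 81) + (3*s - 7).
Divide through and combine into a single rational function.

Y(s) = (3*s^3 - 7*s^2 + 243*s - 558)/(s^4 - 3*s^3 + 74*s^2 - 243*s - 567)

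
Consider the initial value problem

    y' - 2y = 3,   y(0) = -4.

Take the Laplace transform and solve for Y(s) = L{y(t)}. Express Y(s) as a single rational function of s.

Y(s) = (-4*s + 3)/(s^2 - 2*s)

Laplace-transform each side.
Using L{y'} = sY - y(0) = sY - (-4), the left side becomes (s - 2)Y - (-4).
The right side is L{3} = 3/s.
So (s - 2)Y = 3/s + (-4).
Isolate Y and clear denominators.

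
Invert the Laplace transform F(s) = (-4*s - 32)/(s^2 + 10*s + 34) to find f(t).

f(t) = -4*exp(-5*t)*sin(3*t) - 4*exp(-5*t)*cos(3*t)

Complete the square in the denominator: s^2 + 10*s + 34 = (s + 5)^2 + 3^2.
Split the numerator to match: -4*s - 32 = -4·(s + 5) - 4·3.
Invert each term: -4·(s + 5)/((s + 5)^2 + 9) ↔ -4e^(-5t)cos(3t); -4·3/((s + 5)^2 + 9) ↔ -4e^(-5t)sin(3t).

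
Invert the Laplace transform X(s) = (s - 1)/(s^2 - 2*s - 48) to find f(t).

f(t) = exp(t)*cosh(7*t)

Rewrite the denominator: s^2 - 2*s - 48 = (s - 1)^2 - 49.
The form in (s - 1) signals a first-shifting-theorem factor e^(t).
Since L{cosh(7t)} = s/(s^2 - 49), the inverse is e^(t)*cosh(7*t).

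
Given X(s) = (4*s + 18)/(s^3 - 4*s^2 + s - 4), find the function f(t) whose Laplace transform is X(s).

f(t) = 2*exp(4*t) - 4*sin(t) - 2*cos(t)

Factor the denominator: s^3 - 4*s^2 + s - 4 = (s - 4)*(s^2 + 1).
Partial fraction decomposition gives [2/(s - 4)] + [-2*s/(s^2 + 1)] + [-4/(s^2 + 1)].
Invert each term: 2/(s - 4) ↔ 2e^(4t); -2·s/(s^2 + 1) ↔ -2cos(t); -4·1/(s^2 + 1) ↔ -4sin(t).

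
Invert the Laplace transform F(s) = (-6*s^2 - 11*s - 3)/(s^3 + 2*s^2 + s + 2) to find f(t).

Factor the denominator: s^3 + 2*s^2 + s + 2 = (s + 2)*(s^2 + 1).
Partial fraction decomposition gives [-1/(s + 2)] + [-5*s/(s^2 + 1)] + [-1/(s^2 + 1)].
Invert each term: -1/(s + 2) ↔ -e^(-2t); -5·s/(s^2 + 1) ↔ -5cos(t); -1·1/(s^2 + 1) ↔ -sin(t).

f(t) = -sin(t) - 5*cos(t) - exp(-2*t)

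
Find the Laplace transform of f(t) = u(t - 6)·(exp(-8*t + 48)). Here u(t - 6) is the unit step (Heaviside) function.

exp(-6*s)/(s + 8)

By the second shifting theorem, L{u(t - c)·g(t - c)} = e^(-cs)·G(s) with c = 6 and G(s) = L{g(t)}.
L{e^(-8t)} = 1/(s + 8).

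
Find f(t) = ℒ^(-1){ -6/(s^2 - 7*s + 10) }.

Factor the denominator: s^2 - 7*s + 10 = (s - 5)*(s - 2).
Partial fraction decomposition gives [2/(s - 2)] + [-2/(s - 5)].
Invert each term: 2/(s - 2) ↔ 2e^(2t); -2/(s - 5) ↔ -2e^(5t).

f(t) = -2*exp(5*t) + 2*exp(2*t)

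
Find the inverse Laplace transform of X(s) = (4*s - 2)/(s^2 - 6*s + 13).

Complete the square in the denominator: s^2 - 6*s + 13 = (s - 3)^2 + 2^2.
Split the numerator to match: 4*s - 2 = 4·(s - 3) + 5·2.
Invert each term: 4·(s - 3)/((s - 3)^2 + 4) ↔ 4e^(3t)cos(2t); 5·2/((s - 3)^2 + 4) ↔ 5e^(3t)sin(2t).

5*exp(3*t)*sin(2*t) + 4*exp(3*t)*cos(2*t)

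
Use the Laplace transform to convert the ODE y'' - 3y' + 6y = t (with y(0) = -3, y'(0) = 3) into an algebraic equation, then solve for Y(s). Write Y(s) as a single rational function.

Y(s) = (-3*s^3 + 12*s^2 + 1)/(s^4 - 3*s^3 + 6*s^2)

Laplace-transform each side.
The derivative rules (L{y''} = s^2 Y - s·y(0) - y'(0) and L{y'} = sY - y(0), with y(0) = -3, y'(0) = 3) turn the left side into (s^2 - 3*s + 6)Y - (-3*s + 12).
The right side is L{t} = s^(-2).
So (s^2 - 3*s + 6)Y = s^(-2) + (-3*s + 12).
Isolate Y and clear denominators.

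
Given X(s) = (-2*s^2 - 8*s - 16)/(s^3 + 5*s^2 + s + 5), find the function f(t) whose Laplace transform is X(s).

f(t) = -3*sin(t) - cos(t) - exp(-5*t)

Factor the denominator: s^3 + 5*s^2 + s + 5 = (s + 5)*(s^2 + 1).
Partial fraction decomposition gives [-1/(s + 5)] + [-s/(s^2 + 1)] + [-3/(s^2 + 1)].
Invert each term: -1/(s + 5) ↔ -e^(-5t); -1·s/(s^2 + 1) ↔ -cos(t); -3·1/(s^2 + 1) ↔ -3sin(t).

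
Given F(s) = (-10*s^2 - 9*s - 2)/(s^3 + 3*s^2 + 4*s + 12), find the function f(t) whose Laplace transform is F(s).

Factor the denominator: s^3 + 3*s^2 + 4*s + 12 = (s + 3)*(s^2 + 4).
Partial fraction decomposition gives [-5/(s + 3)] + [-5*s/(s^2 + 4)] + [6/(s^2 + 4)].
Invert each term: -5/(s + 3) ↔ -5e^(-3t); -5·s/(s^2 + 4) ↔ -5cos(2t); 3·2/(s^2 + 4) ↔ 3sin(2t).

f(t) = 3*sin(2*t) - 5*cos(2*t) - 5*exp(-3*t)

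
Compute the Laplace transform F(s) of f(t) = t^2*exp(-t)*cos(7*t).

F(s) = 2*(s + 1)*(s^2 + 2*s - 146)/(s^2 + 2*s + 50)^3

L{cos(7t)} = s/(s^2 + 49).
Multiplying by e^(-t) shifts s → s + 1, so L{exp(-t)*cos(7*t)} = (s + 1)/((s + 1)^2 + 49).
Then apply L{t^2·g(t)} = (-1)^2 d^2/ds^2[G(s)] with G(s) = (s + 1)/((s + 1)^2 + 49):
differentiating 2 times and applying the sign gives 2*(s + 1)*(s^2 + 2*s - 146)/(s^2 + 2*s + 50)^3.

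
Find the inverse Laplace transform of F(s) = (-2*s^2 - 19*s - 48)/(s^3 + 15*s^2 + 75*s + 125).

Factor the denominator: s^3 + 15*s^2 + 75*s + 125 = (s + 5)^3.
Partial fraction decomposition gives [-2/(s + 5)] + [(s + 5)^(-2)] + [-3/(s + 5)^3].
Invert each term: -2/(s + 5) ↔ -2e^(-5t); 1/(s + 5)^2 ↔ t·e^(-5t); -3/(s + 5)^3 ↔ (-3/2)t^2·e^(-5t).

-3*t^2*exp(-5*t)/2 + t*exp(-5*t) - 2*exp(-5*t)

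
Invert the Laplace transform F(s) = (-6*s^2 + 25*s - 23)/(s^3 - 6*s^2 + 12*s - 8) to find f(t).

f(t) = 3*t^2*exp(2*t)/2 + t*exp(2*t) - 6*exp(2*t)

Factor the denominator: s^3 - 6*s^2 + 12*s - 8 = (s - 2)^3.
Partial fraction decomposition gives [-6/(s - 2)] + [(s - 2)^(-2)] + [3/(s - 2)^3].
Invert each term: -6/(s - 2) ↔ -6e^(2t); 1/(s - 2)^2 ↔ t·e^(2t); 3/(s - 2)^3 ↔ (3/2)t^2·e^(2t).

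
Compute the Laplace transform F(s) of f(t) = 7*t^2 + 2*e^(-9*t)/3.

F(s) = 2/(3*(s + 9)) + 14/s^3

Apply the Laplace transform termwise.
(7)·[L{t^2} = 2!/s^3 = 2/s^3]; (2/3)·[L{e^(-9t)} = 1/(s + 9)].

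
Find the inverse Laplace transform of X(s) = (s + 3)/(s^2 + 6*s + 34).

Rewrite the denominator: s^2 + 6*s + 34 = (s + 3)^2 + 25.
The form in (s + 3) signals a first-shifting-theorem factor e^(-3t).
Since L{cos(5t)} = s/(s^2 + 25), the inverse is e^(-3*t)*cos(5*t).

exp(-3*t)*cos(5*t)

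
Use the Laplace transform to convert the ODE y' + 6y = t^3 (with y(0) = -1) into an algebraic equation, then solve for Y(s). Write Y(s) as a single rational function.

Take the Laplace transform of both sides.
With L{y'} = sY - y(0) = sY - (-1): the LHS transforms to (s + 6)Y - (-1).
The right side is L{t^3} = 6/s^4.
So (s + 6)Y = 6/s^4 + (-1).
Solve for Y(s) and write it as one ratio of polynomials.

Y(s) = (-s^4 + 6)/(s^5 + 6*s^4)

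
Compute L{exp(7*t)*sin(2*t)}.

L{sin(2t)} = 2/(s^2 + 4).
By the first shifting theorem, multiplying by e^(7t) replaces s with s - 7.

2/((s - 7)^2 + 4)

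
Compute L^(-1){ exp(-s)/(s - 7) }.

Heaviside(t - 1)*(exp(7*t - 7))

The factor e^(-s) signals a time shift by c = 1 (second shifting theorem).
L{e^(7t)} = 1/(s - 7), so L^-1{1/(s - 7)} = exp(7*t).
Hence the inverse is u(t - 1) times that function evaluated at t - 1.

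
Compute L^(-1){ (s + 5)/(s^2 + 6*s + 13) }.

exp(-3*t)*sin(2*t) + exp(-3*t)*cos(2*t)

Complete the square in the denominator: s^2 + 6*s + 13 = (s + 3)^2 + 2^2.
Split the numerator to match: s + 5 = 1·(s + 3) + 1·2.
Invert each term: 1·(s + 3)/((s + 3)^2 + 4) ↔ e^(-3t)cos(2t); 1·2/((s + 3)^2 + 4) ↔ e^(-3t)sin(2t).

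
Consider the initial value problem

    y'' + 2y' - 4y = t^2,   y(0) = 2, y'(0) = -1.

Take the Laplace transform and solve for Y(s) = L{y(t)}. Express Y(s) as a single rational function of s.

Y(s) = (2*s^4 + 3*s^3 + 2)/(s^5 + 2*s^4 - 4*s^3)

Apply the Laplace transform to the equation.
The derivative rules (L{y''} = s^2 Y - s·y(0) - y'(0) and L{y'} = sY - y(0), with y(0) = 2, y'(0) = -1) turn the left side into (s^2 + 2*s - 4)Y - (2*s + 3).
The right side is L{t^2} = 2/s^3.
So (s^2 + 2*s - 4)Y = 2/s^3 + (2*s + 3).
Divide through and combine into a single rational function.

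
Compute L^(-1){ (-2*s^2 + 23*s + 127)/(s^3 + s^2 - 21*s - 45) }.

Factor the denominator: s^3 + s^2 - 21*s - 45 = (s - 5)*(s + 3)^2.
Partial fraction decomposition gives [-5/(s + 3)] + [-5/(s + 3)^2] + [3/(s - 5)].
Invert each term: -5/(s + 3) ↔ -5e^(-3t); -5/(s + 3)^2 ↔ -5t·e^(-3t); 3/(s - 5) ↔ 3e^(5t).

-5*t*exp(-3*t) + 3*exp(5*t) - 5*exp(-3*t)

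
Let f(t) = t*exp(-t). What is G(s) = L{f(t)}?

L{e^(-t)} = 1/(s + 1).
Then apply L{t·g(t)} = -d/ds[H(s)] with H(s) = 1/(s + 1):
differentiating 1 time and applying the sign gives (s + 1)^(-2).

G(s) = (s + 1)^(-2)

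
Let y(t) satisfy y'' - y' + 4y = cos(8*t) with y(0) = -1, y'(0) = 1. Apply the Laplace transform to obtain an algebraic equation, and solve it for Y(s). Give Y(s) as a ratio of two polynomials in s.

Transform both sides with L{·}.
With L{y''} = s^2 Y - s·y(0) - y'(0) and L{y'} = sY - y(0), with y(0) = -1, y'(0) = 1: the LHS transforms to (s^2 - s + 4)Y - (-s + 2).
The right side is L{cos(8*t)} = s/(s^2 + 64).
So (s^2 - s + 4)Y = s/(s^2 + 64) + (-s + 2).
Solve for Y(s) and write it as one ratio of polynomials.

Y(s) = (-s^3 + 2*s^2 - 63*s + 128)/(s^4 - s^3 + 68*s^2 - 64*s + 256)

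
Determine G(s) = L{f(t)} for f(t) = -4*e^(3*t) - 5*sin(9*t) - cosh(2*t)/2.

G(s) = -s/(2*(s^2 - 4)) - 45/(s^2 + 81) - 4/(s - 3)

The transform is linear, so treat each term independently.
(-5)·[L{sin(9t)} = 9/(s^2 + 81)]; (-4)·[L{e^(3t)} = 1/(s - 3)]; (-1/2)·[L{cosh(2t)} = s/(s^2 - 4)].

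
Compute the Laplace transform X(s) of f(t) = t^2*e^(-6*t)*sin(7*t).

X(s) = 14*(3*s^2 + 36*s + 59)/(s^2 + 12*s + 85)^3

L{sin(7t)} = 7/(s^2 + 49).
Multiplying by e^(-6t) shifts s → s + 6, so L{e^(-6*t)*sin(7*t)} = 7/((s + 6)^2 + 49).
Then apply L{t^2·g(t)} = (-1)^2 d^2/ds^2[G(s)] with G(s) = 7/((s + 6)^2 + 49):
differentiating 2 times and applying the sign gives 14*(3*s^2 + 36*s + 59)/(s^2 + 12*s + 85)^3.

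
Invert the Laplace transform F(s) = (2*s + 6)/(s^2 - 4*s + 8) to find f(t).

f(t) = 5*exp(2*t)*sin(2*t) + 2*exp(2*t)*cos(2*t)

Complete the square in the denominator: s^2 - 4*s + 8 = (s - 2)^2 + 2^2.
Split the numerator to match: 2*s + 6 = 2·(s - 2) + 5·2.
Invert each term: 2·(s - 2)/((s - 2)^2 + 4) ↔ 2e^(2t)cos(2t); 5·2/((s - 2)^2 + 4) ↔ 5e^(2t)sin(2t).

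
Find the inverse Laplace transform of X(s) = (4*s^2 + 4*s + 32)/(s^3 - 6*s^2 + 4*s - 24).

5*exp(6*t) - sin(2*t) - cos(2*t)

Factor the denominator: s^3 - 6*s^2 + 4*s - 24 = (s - 6)*(s^2 + 4).
Partial fraction decomposition gives [5/(s - 6)] + [-s/(s^2 + 4)] + [-2/(s^2 + 4)].
Invert each term: 5/(s - 6) ↔ 5e^(6t); -1·s/(s^2 + 4) ↔ -cos(2t); -1·2/(s^2 + 4) ↔ -sin(2t).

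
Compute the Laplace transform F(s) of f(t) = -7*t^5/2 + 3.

By linearity of the Laplace transform, transform each term separately.
(-7/2)·[L{t^5} = 5!/s^6 = 120/s^6]; L{3} = 3/s.

F(s) = 3/s - 420/s^6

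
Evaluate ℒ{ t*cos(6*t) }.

L{cos(6t)} = s/(s^2 + 36).
Then apply L{t·g(t)} = -d/ds[H(s)] with H(s) = s/(s^2 + 36):
differentiating 1 time and applying the sign gives (s - 6)*(s + 6)/(s^2 + 36)^2.

(s - 6)*(s + 6)/(s^2 + 36)^2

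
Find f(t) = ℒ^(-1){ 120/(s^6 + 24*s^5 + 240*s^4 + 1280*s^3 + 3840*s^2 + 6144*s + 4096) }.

f(t) = t^5*exp(-4*t)

Rewrite the denominator: s^6 + 24*s^5 + 240*s^4 + 1280*s^3 + 3840*s^2 + 6144*s + 4096 = (s + 4)^6.
The form in (s + 4) signals a first-shifting-theorem factor e^(-4t).
Since L{t^5} = 5!/s^6 = 120/s^6, the inverse is t^5*e^(-4*t).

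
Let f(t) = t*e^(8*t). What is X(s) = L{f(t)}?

L{e^(8t)} = 1/(s - 8).
Then apply L{t·g(t)} = -d/ds[G(s)] with G(s) = 1/(s - 8):
differentiating 1 time and applying the sign gives (s - 8)^(-2).

X(s) = (s - 8)^(-2)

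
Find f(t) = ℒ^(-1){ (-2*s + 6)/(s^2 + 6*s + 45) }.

Complete the square in the denominator: s^2 + 6*s + 45 = (s + 3)^2 + 6^2.
Split the numerator to match: -2*s + 6 = -2·(s + 3) + 2·6.
Invert each term: -2·(s + 3)/((s + 3)^2 + 36) ↔ -2e^(-3t)cos(6t); 2·6/((s + 3)^2 + 36) ↔ 2e^(-3t)sin(6t).

f(t) = 2*exp(-3*t)*sin(6*t) - 2*exp(-3*t)*cos(6*t)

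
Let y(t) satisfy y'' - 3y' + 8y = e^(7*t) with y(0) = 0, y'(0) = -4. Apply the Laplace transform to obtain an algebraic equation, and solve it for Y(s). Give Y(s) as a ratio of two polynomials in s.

Laplace-transform each side.
The derivative rules (L{y''} = s^2 Y - s·y(0) - y'(0) and L{y'} = sY - y(0), with y(0) = 0, y'(0) = -4) turn the left side into (s^2 - 3*s + 8)Y - (-4).
The right side is L{e^(7*t)} = 1/(s - 7).
So (s^2 - 3*s + 8)Y = 1/(s - 7) + (-4).
Solve for Y(s) and write it as one ratio of polynomials.

Y(s) = (-4*s + 29)/(s^3 - 10*s^2 + 29*s - 56)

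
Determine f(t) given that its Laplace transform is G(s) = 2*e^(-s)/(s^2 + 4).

f(t) = Heaviside(t - 1)*(sin(2*t - 2))

The factor e^(-s) signals a time shift by c = 1 (second shifting theorem).
L{sin(2t)} = 2/(s^2 + 4), so L^-1{2/(s^2 + 4)} = sin(2*t).
Hence the inverse is u(t - 1) times that function evaluated at t - 1.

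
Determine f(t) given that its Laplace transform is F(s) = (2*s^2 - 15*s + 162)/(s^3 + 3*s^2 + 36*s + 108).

f(t) = -sin(6*t) - 3*cos(6*t) + 5*exp(-3*t)

Factor the denominator: s^3 + 3*s^2 + 36*s + 108 = (s + 3)*(s^2 + 36).
Partial fraction decomposition gives [5/(s + 3)] + [-3*s/(s^2 + 36)] + [-6/(s^2 + 36)].
Invert each term: 5/(s + 3) ↔ 5e^(-3t); -3·s/(s^2 + 36) ↔ -3cos(6t); -1·6/(s^2 + 36) ↔ -sin(6t).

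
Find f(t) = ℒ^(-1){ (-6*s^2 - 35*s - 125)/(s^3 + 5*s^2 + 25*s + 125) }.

Factor the denominator: s^3 + 5*s^2 + 25*s + 125 = (s + 5)*(s^2 + 25).
Partial fraction decomposition gives [-2/(s + 5)] + [-4*s/(s^2 + 25)] + [-15/(s^2 + 25)].
Invert each term: -2/(s + 5) ↔ -2e^(-5t); -4·s/(s^2 + 25) ↔ -4cos(5t); -3·5/(s^2 + 25) ↔ -3sin(5t).

f(t) = -3*sin(5*t) - 4*cos(5*t) - 2*exp(-5*t)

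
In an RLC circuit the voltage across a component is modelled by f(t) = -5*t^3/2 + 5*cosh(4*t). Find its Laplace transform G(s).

G(s) = 5*s/(s^2 - 16) - 15/s^4

By linearity of the Laplace transform, transform each term separately.
(5)·[L{cosh(4t)} = s/(s^2 - 16)]; (-5/2)·[L{t^3} = 3!/s^4 = 6/s^4].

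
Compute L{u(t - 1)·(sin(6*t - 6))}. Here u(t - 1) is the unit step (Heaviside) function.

6*exp(-s)/(s^2 + 36)

By the second shifting theorem, L{u(t - c)·g(t - c)} = e^(-cs)·H(s) with c = 1 and H(s) = L{g(t)}.
L{sin(6t)} = 6/(s^2 + 36).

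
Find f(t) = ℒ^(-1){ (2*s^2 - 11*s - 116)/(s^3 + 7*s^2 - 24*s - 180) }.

Factor the denominator: s^3 + 7*s^2 - 24*s - 180 = (s - 5)*(s + 6)^2.
Partial fraction decomposition gives [3/(s + 6)] + [-2/(s + 6)^2] + [-1/(s - 5)].
Invert each term: 3/(s + 6) ↔ 3e^(-6t); -2/(s + 6)^2 ↔ -2t·e^(-6t); -1/(s - 5) ↔ -e^(5t).

f(t) = -2*t*exp(-6*t) - exp(5*t) + 3*exp(-6*t)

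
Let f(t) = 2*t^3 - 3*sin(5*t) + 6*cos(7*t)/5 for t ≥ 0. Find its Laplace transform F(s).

The transform is linear, so treat each term independently.
(2)·[L{t^3} = 3!/s^4 = 6/s^4]; (6/5)·[L{cos(7t)} = s/(s^2 + 49)]; (-3)·[L{sin(5t)} = 5/(s^2 + 25)].

F(s) = 6*s/(5*(s^2 + 49)) - 15/(s^2 + 25) + 12/s^4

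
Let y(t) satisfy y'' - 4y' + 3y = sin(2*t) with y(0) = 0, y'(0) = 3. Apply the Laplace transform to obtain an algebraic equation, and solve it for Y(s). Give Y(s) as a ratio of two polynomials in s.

Y(s) = (3*s^2 + 14)/(s^4 - 4*s^3 + 7*s^2 - 16*s + 12)

Transform both sides with L{·}.
With L{y''} = s^2 Y - s·y(0) - y'(0) and L{y'} = sY - y(0), with y(0) = 0, y'(0) = 3: the LHS transforms to (s^2 - 4*s + 3)Y - (3).
The right side is L{sin(2*t)} = 2/(s^2 + 4).
So (s^2 - 4*s + 3)Y = 2/(s^2 + 4) + (3).
Isolate Y and clear denominators.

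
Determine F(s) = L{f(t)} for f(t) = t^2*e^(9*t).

L{e^(9t)} = 1/(s - 9).
Then apply L{t^2·g(t)} = (-1)^2 d^2/ds^2[G(s)] with G(s) = 1/(s - 9):
differentiating 2 times and applying the sign gives 2/(s - 9)^3.

F(s) = 2/(s - 9)^3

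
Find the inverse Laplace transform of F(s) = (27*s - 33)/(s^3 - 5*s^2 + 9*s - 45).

Factor the denominator: s^3 - 5*s^2 + 9*s - 45 = (s - 5)*(s^2 + 9).
Partial fraction decomposition gives [3/(s - 5)] + [-3*s/(s^2 + 9)] + [12/(s^2 + 9)].
Invert each term: 3/(s - 5) ↔ 3e^(5t); -3·s/(s^2 + 9) ↔ -3cos(3t); 4·3/(s^2 + 9) ↔ 4sin(3t).

3*exp(5*t) + 4*sin(3*t) - 3*cos(3*t)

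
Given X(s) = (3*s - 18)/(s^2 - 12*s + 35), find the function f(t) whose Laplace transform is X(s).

f(t) = 3*exp(6*t)*cosh(t)

Rewrite the denominator: s^2 - 12*s + 35 = (s - 6)^2 - 1.
The form in (s - 6) signals a first-shifting-theorem factor e^(6t).
Since L{cosh(t)} = s/(s^2 - 1), the inverse is e^(6*t)*cosh(t), scaled by 3.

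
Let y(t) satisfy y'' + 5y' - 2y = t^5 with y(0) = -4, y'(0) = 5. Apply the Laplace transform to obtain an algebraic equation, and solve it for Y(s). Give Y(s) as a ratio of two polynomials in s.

Laplace-transform each side.
With L{y''} = s^2 Y - s·y(0) - y'(0) and L{y'} = sY - y(0), with y(0) = -4, y'(0) = 5: the LHS transforms to (s^2 + 5*s - 2)Y - (-4*s - 15).
The right side is L{t^5} = 120/s^6.
So (s^2 + 5*s - 2)Y = 120/s^6 + (-4*s - 15).
Solve for Y(s) and write it as one ratio of polynomials.

Y(s) = (-4*s^7 - 15*s^6 + 120)/(s^8 + 5*s^7 - 2*s^6)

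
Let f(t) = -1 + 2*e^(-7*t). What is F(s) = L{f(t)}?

Apply the Laplace transform termwise.
(2)·[L{e^(-7t)} = 1/(s + 7)]; L{-1} = -1/s.

F(s) = 2/(s + 7) - 1/s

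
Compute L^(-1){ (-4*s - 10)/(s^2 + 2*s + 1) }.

Factor the denominator: s^2 + 2*s + 1 = (s + 1)^2.
Partial fraction decomposition gives [-4/(s + 1)] + [-6/(s + 1)^2].
Invert each term: -4/(s + 1) ↔ -4e^(-t); -6/(s + 1)^2 ↔ -6t·e^(-t).

-6*t*exp(-t) - 4*exp(-t)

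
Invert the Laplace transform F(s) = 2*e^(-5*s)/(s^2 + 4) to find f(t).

The factor e^(-5s) signals a time shift by c = 5 (second shifting theorem).
L{sin(2t)} = 2/(s^2 + 4), so L^-1{2/(s^2 + 4)} = sin(2*t).
Hence the inverse is u(t - 5) times that function evaluated at t - 5.

f(t) = Heaviside(t - 5)*(sin(2*t - 10))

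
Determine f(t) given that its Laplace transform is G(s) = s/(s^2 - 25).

Since L{cosh(5t)} = s/(s^2 - 25), the inverse is cosh(5*t).

f(t) = cosh(5*t)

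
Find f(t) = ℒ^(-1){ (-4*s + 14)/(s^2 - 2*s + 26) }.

Complete the square in the denominator: s^2 - 2*s + 26 = (s - 1)^2 + 5^2.
Split the numerator to match: -4*s + 14 = -4·(s - 1) + 2·5.
Invert each term: -4·(s - 1)/((s - 1)^2 + 25) ↔ -4e^(t)cos(5t); 2·5/((s - 1)^2 + 25) ↔ 2e^(t)sin(5t).

f(t) = 2*exp(t)*sin(5*t) - 4*exp(t)*cos(5*t)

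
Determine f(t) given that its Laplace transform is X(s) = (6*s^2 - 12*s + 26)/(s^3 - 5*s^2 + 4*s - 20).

f(t) = 4*exp(5*t) - sin(2*t) + 2*cos(2*t)

Factor the denominator: s^3 - 5*s^2 + 4*s - 20 = (s - 5)*(s^2 + 4).
Partial fraction decomposition gives [4/(s - 5)] + [2*s/(s^2 + 4)] + [-2/(s^2 + 4)].
Invert each term: 4/(s - 5) ↔ 4e^(5t); 2·s/(s^2 + 4) ↔ 2cos(2t); -1·2/(s^2 + 4) ↔ -sin(2t).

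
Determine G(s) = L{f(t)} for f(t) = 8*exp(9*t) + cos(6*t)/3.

By linearity of the Laplace transform, transform each term separately.
(8)·[L{e^(9t)} = 1/(s - 9)]; (1/3)·[L{cos(6t)} = s/(s^2 + 36)].

G(s) = s/(3*(s^2 + 36)) + 8/(s - 9)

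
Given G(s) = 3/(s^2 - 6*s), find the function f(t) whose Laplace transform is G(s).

f(t) = exp(3*t)*sinh(3*t)

Rewrite the denominator: s^2 - 6*s = (s - 3)^2 - 9.
The form in (s - 3) signals a first-shifting-theorem factor e^(3t).
Since L{sinh(3t)} = 3/(s^2 - 9), the inverse is exp(3*t)*sinh(3*t).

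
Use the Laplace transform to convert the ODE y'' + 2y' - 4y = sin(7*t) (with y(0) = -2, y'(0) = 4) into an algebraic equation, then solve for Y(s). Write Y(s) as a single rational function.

Y(s) = (-2*s^3 - 98*s + 7)/(s^4 + 2*s^3 + 45*s^2 + 98*s - 196)

Take the Laplace transform of both sides.
The derivative rules (L{y''} = s^2 Y - s·y(0) - y'(0) and L{y'} = sY - y(0), with y(0) = -2, y'(0) = 4) turn the left side into (s^2 + 2*s - 4)Y - (-2*s).
The right side is L{sin(7*t)} = 7/(s^2 + 49).
So (s^2 + 2*s - 4)Y = 7/(s^2 + 49) + (-2*s).
Divide through and combine into a single rational function.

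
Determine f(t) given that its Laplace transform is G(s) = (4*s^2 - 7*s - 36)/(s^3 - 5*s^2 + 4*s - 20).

f(t) = exp(5*t) + 4*sin(2*t) + 3*cos(2*t)

Factor the denominator: s^3 - 5*s^2 + 4*s - 20 = (s - 5)*(s^2 + 4).
Partial fraction decomposition gives [1/(s - 5)] + [3*s/(s^2 + 4)] + [8/(s^2 + 4)].
Invert each term: 1/(s - 5) ↔ e^(5t); 3·s/(s^2 + 4) ↔ 3cos(2t); 4·2/(s^2 + 4) ↔ 4sin(2t).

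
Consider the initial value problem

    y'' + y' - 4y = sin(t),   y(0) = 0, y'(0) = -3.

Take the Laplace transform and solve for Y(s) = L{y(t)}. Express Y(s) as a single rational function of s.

Laplace-transform each side.
With L{y''} = s^2 Y - s·y(0) - y'(0) and L{y'} = sY - y(0), with y(0) = 0, y'(0) = -3: the LHS transforms to (s^2 + s - 4)Y - (-3).
The right side is L{sin(t)} = 1/(s^2 + 1).
So (s^2 + s - 4)Y = 1/(s^2 + 1) + (-3).
Solve for Y(s) and write it as one ratio of polynomials.

Y(s) = (-3*s^2 - 2)/(s^4 + s^3 - 3*s^2 + s - 4)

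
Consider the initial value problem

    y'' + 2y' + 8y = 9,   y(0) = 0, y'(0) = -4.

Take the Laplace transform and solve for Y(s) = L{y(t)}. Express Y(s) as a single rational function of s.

Y(s) = (-4*s + 9)/(s^3 + 2*s^2 + 8*s)

Transform both sides with L{·}.
Using L{y''} = s^2 Y - s·y(0) - y'(0) and L{y'} = sY - y(0), with y(0) = 0, y'(0) = -4, the left side becomes (s^2 + 2*s + 8)Y - (-4).
The right side is L{9} = 9/s.
So (s^2 + 2*s + 8)Y = 9/s + (-4).
Solve for Y(s) and write it as one ratio of polynomials.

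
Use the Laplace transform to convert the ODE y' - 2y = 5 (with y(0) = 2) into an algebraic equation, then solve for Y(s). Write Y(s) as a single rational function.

Y(s) = (2*s + 5)/(s^2 - 2*s)

Take the Laplace transform of both sides.
The derivative rules (L{y'} = sY - y(0) = sY - 2) turn the left side into (s - 2)Y - (2).
The right side is L{5} = 5/s.
So (s - 2)Y = 5/s + (2).
Divide through and combine into a single rational function.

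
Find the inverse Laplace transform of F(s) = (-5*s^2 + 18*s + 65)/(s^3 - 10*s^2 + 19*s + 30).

-exp(6*t) - 5*exp(5*t) + exp(-t)

Factor the denominator: s^3 - 10*s^2 + 19*s + 30 = (s - 6)*(s - 5)*(s + 1).
Partial fraction decomposition gives [-1/(s - 6)] + [-5/(s - 5)] + [1/(s + 1)].
Invert each term: -1/(s - 6) ↔ -e^(6t); -5/(s - 5) ↔ -5e^(5t); 1/(s + 1) ↔ e^(-t).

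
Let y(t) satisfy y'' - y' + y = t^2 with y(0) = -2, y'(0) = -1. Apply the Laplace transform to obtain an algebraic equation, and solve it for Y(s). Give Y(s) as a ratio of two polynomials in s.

Laplace-transform each side.
With L{y''} = s^2 Y - s·y(0) - y'(0) and L{y'} = sY - y(0), with y(0) = -2, y'(0) = -1: the LHS transforms to (s^2 - s + 1)Y - (-2*s + 1).
The right side is L{t^2} = 2/s^3.
So (s^2 - s + 1)Y = 2/s^3 + (-2*s + 1).
Solve for Y(s) and write it as one ratio of polynomials.

Y(s) = (-2*s^4 + s^3 + 2)/(s^5 - s^4 + s^3)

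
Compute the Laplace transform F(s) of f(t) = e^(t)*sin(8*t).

L{sin(8t)} = 8/(s^2 + 64).
By the first shifting theorem, multiplying by e^(t) replaces s with s - 1.

F(s) = 8/((s - 1)^2 + 64)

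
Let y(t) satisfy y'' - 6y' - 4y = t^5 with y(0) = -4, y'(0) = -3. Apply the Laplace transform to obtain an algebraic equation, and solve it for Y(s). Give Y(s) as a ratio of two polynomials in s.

Y(s) = (-4*s^7 + 21*s^6 + 120)/(s^8 - 6*s^7 - 4*s^6)

Transform both sides with L{·}.
The derivative rules (L{y''} = s^2 Y - s·y(0) - y'(0) and L{y'} = sY - y(0), with y(0) = -4, y'(0) = -3) turn the left side into (s^2 - 6*s - 4)Y - (-4*s + 21).
The right side is L{t^5} = 120/s^6.
So (s^2 - 6*s - 4)Y = 120/s^6 + (-4*s + 21).
Solve for Y(s) and write it as one ratio of polynomials.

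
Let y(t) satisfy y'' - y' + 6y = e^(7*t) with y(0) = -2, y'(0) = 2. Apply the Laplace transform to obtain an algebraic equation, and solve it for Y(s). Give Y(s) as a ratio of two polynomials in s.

Transform both sides with L{·}.
Using L{y''} = s^2 Y - s·y(0) - y'(0) and L{y'} = sY - y(0), with y(0) = -2, y'(0) = 2, the left side becomes (s^2 - s + 6)Y - (-2*s + 4).
The right side is L{e^(7*t)} = 1/(s - 7).
So (s^2 - s + 6)Y = 1/(s - 7) + (-2*s + 4).
Divide through and combine into a single rational function.

Y(s) = (-2*s^2 + 18*s - 27)/(s^3 - 8*s^2 + 13*s - 42)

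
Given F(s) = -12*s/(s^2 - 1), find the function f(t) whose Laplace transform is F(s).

f(t) = -6*exp(t) - 6*exp(-t)

Factor the denominator: s^2 - 1 = (s - 1)*(s + 1).
Partial fraction decomposition gives [-6/(s - 1)] + [-6/(s + 1)].
Invert each term: -6/(s - 1) ↔ -6e^(t); -6/(s + 1) ↔ -6e^(-t).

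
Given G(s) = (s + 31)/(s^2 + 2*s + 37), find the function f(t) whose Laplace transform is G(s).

f(t) = 5*exp(-t)*sin(6*t) + exp(-t)*cos(6*t)

Complete the square in the denominator: s^2 + 2*s + 37 = (s + 1)^2 + 6^2.
Split the numerator to match: s + 31 = 1·(s + 1) + 5·6.
Invert each term: 1·(s + 1)/((s + 1)^2 + 36) ↔ e^(-t)cos(6t); 5·6/((s + 1)^2 + 36) ↔ 5e^(-t)sin(6t).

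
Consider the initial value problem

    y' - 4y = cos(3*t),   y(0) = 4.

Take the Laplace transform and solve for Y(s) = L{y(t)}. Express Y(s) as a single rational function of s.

Y(s) = (4*s^2 + s + 36)/(s^3 - 4*s^2 + 9*s - 36)

Laplace-transform each side.
The derivative rules (L{y'} = sY - y(0) = sY - 4) turn the left side into (s - 4)Y - (4).
The right side is L{cos(3*t)} = s/(s^2 + 9).
So (s - 4)Y = s/(s^2 + 9) + (4).
Isolate Y and clear denominators.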